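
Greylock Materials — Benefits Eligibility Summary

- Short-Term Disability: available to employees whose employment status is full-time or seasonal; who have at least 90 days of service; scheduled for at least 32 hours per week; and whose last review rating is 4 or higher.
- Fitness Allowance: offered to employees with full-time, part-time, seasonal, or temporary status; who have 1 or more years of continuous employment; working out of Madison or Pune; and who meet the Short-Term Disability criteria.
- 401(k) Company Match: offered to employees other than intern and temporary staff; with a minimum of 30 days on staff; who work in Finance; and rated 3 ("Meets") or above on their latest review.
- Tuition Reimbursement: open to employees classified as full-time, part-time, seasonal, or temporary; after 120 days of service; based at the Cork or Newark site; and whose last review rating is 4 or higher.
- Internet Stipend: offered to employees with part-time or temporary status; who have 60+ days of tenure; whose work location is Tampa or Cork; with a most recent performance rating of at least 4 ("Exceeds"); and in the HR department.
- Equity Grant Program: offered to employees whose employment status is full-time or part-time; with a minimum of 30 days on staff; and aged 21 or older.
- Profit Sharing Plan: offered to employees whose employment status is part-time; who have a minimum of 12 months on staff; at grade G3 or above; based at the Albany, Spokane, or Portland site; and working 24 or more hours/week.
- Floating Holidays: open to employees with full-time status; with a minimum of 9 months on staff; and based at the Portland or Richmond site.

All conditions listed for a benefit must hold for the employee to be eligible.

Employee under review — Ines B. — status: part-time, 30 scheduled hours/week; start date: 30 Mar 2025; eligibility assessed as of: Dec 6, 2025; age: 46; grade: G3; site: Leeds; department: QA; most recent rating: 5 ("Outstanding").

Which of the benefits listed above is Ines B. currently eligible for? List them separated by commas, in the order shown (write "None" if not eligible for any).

Service from 30 Mar 2025 to Dec 6, 2025: 251 days.
Short-Term Disability — status part-time ✗ (requires full-time or seasonal) → not eligible.
Fitness Allowance — status part-time ✓; service 251 days < 1 year (≈365 days) ✗ → not eligible.
401(k) Company Match — status part-time ✓ (not excluded); service 251 days ≥ 30 days ✓; dept QA ✗ → not eligible.
Tuition Reimbursement — status part-time ✓; service 251 days ≥ 120 days ✓; site Leeds ✗ (not Cork or Newark) → not eligible.
Internet Stipend — status part-time ✓; service 251 days ≥ 60 days ✓; site Leeds ✗ (not Tampa or Cork) → not eligible.
Equity Grant Program — status part-time ✓; service 251 days ≥ 30 days ✓; age 46 ≥ 21 ✓ → eligible.
Profit Sharing Plan — status part-time ✓; service 251 days < 12 months (≈360 days) ✗ → not eligible.
Floating Holidays — status part-time ✗ (requires full-time) → not eligible.

Equity Grant Program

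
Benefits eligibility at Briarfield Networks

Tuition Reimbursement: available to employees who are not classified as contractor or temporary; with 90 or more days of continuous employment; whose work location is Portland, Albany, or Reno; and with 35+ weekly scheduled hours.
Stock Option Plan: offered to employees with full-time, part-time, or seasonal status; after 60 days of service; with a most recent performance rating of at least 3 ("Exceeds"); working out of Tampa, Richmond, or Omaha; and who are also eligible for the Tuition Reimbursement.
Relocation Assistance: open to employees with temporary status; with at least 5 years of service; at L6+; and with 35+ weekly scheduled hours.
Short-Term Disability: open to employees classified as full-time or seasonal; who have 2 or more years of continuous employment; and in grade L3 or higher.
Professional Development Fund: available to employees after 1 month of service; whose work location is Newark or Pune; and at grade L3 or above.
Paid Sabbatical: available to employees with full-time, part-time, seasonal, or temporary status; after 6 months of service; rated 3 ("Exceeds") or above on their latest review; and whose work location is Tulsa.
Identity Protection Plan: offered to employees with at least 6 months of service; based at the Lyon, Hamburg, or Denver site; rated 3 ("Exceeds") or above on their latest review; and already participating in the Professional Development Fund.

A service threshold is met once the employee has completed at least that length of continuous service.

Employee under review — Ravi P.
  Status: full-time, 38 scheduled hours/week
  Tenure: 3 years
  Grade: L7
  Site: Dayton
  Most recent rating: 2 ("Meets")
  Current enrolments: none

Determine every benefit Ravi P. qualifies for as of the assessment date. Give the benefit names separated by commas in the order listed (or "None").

Short-Term Disability

Tuition Reimbursement — status full-time ✓ (not excluded); service 3 years ≥ 90 days ✓; site Dayton ✗ (not Portland, Albany, or Reno) → not eligible.
Stock Option Plan — status full-time ✓; service 3 years ≥ 60 days ✓; rating 2 < 3 ✗ → not eligible.
Relocation Assistance — status full-time ✗ (requires temporary) → not eligible.
Short-Term Disability — status full-time ✓; service 3 years ≥ 2 years ✓; grade L7 ≥ L3 ✓ → eligible.
Professional Development Fund — service 3 years ≥ 1 month (≈30 days) ✓; site Dayton ✗ (not Newark or Pune) → not eligible.
Paid Sabbatical — status full-time ✓; service 3 years ≥ 6 months (≈180 days) ✓; rating 2 < 3 ✗ → not eligible.
Identity Protection Plan — service 3 years ≥ 6 months (≈180 days) ✓; site Dayton ✗ (not Lyon, Hamburg, or Denver) → not eligible.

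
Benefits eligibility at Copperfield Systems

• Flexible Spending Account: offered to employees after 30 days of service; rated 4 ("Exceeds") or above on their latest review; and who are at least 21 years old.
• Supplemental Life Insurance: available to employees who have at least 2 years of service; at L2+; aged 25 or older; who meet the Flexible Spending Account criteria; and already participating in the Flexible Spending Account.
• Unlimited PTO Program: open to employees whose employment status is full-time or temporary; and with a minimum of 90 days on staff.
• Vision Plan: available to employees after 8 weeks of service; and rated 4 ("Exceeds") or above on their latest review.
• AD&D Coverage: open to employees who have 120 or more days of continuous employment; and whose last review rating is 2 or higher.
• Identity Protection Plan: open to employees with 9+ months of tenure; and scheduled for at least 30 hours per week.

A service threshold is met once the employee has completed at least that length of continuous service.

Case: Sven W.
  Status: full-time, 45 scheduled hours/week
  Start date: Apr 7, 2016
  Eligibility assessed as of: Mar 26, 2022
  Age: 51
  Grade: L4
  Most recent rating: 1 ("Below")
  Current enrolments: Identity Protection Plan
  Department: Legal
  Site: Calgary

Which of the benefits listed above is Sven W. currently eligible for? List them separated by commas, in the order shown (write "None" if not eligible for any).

Unlimited PTO Program, Identity Protection Plan

Service from Apr 7, 2016 to Mar 26, 2022: 2179 days.
Flexible Spending Account — service 2179 days ≥ 30 days ✓; rating 1 < 4 ✗ → not eligible.
Supplemental Life Insurance — service 2179 days ≥ 2 years (≈730 days) ✓; grade L4 ≥ L2 ✓; age 51 ≥ 25 ✓; not eligible for Flexible Spending Account ✗ → not eligible.
Unlimited PTO Program — status full-time ✓; service 2179 days ≥ 90 days ✓ → eligible.
Vision Plan — service 2179 days ≥ 8 weeks (≈56 days) ✓; rating 1 < 4 ✗ → not eligible.
AD&D Coverage — service 2179 days ≥ 120 days ✓; rating 1 < 2 ✗ → not eligible.
Identity Protection Plan — service 2179 days ≥ 9 months (≈270 days) ✓; 45 hrs/wk ≥ 30 ✓ → eligible.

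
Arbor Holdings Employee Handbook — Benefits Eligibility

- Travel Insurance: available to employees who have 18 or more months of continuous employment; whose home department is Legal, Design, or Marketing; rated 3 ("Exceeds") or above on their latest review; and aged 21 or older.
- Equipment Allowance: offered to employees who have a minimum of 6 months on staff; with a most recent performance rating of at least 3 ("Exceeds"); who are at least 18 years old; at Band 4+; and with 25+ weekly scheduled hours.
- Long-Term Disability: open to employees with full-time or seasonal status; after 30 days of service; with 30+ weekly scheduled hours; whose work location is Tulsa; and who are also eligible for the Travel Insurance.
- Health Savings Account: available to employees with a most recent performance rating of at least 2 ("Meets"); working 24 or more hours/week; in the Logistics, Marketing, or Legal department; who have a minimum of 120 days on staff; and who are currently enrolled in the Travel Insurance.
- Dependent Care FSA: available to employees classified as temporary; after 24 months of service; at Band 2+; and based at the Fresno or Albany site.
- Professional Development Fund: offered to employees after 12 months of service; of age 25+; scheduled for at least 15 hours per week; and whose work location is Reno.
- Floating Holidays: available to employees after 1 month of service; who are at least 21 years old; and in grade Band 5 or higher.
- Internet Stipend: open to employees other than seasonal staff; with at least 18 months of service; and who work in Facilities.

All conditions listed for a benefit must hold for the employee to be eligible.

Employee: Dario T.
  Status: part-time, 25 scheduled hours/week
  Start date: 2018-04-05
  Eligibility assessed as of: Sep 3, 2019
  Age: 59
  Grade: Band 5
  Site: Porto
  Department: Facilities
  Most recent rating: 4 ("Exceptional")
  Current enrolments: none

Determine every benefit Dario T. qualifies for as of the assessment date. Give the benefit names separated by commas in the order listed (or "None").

Service from 2018-04-05 to Sep 3, 2019: 516 days.
Travel Insurance — service 516 days < 18 months (≈540 days) ✗ → not eligible.
Equipment Allowance — service 516 days ≥ 6 months (≈180 days) ✓; rating 4 ≥ 3 ✓; age 59 ≥ 18 ✓; grade Band 5 ≥ Band 4 ✓; 25 hrs/wk ≥ 25 ✓ → eligible.
Long-Term Disability — status part-time ✗ (requires full-time or seasonal) → not eligible.
Health Savings Account — rating 4 ≥ 2 ✓; 25 hrs/wk ≥ 24 ✓; dept Facilities ✗ → not eligible.
Dependent Care FSA — status part-time ✗ (requires temporary) → not eligible.
Professional Development Fund — service 516 days ≥ 12 months (≈360 days) ✓; age 59 ≥ 25 ✓; 25 hrs/wk ≥ 15 ✓; site Porto ✗ (not Reno) → not eligible.
Floating Holidays — service 516 days ≥ 1 month (≈30 days) ✓; age 59 ≥ 21 ✓; grade Band 5 ≥ Band 5 ✓ → eligible.
Internet Stipend — status part-time ✓ (not excluded); service 516 days < 18 months (≈540 days) ✗ → not eligible.

Equipment Allowance, Floating Holidays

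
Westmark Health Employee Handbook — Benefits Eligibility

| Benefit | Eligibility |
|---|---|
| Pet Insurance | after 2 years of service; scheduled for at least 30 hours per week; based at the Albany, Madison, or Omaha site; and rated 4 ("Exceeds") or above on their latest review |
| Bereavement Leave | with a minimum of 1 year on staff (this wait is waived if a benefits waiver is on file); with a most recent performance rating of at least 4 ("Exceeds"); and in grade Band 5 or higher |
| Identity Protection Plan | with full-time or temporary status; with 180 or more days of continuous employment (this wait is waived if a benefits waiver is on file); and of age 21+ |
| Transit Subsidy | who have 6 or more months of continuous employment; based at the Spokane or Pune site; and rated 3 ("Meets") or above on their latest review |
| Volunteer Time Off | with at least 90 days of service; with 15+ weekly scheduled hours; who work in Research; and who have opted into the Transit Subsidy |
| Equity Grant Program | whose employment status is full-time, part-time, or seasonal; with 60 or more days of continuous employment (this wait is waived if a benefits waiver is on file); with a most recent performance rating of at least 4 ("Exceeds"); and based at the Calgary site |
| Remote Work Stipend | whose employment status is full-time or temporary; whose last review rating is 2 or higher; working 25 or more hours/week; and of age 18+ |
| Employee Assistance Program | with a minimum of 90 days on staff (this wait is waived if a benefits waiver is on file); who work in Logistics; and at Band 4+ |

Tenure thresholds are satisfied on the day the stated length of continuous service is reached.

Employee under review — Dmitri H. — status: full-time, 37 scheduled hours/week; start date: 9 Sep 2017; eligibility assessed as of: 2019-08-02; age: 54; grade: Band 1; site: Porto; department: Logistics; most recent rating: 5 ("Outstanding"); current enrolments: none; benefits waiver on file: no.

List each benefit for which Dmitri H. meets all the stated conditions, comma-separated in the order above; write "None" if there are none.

Identity Protection Plan, Remote Work Stipend

Service from 9 Sep 2017 to 2019-08-02: 692 days.
Pet Insurance — service 692 days < 2 years (≈730 days) ✗ → not eligible.
Bereavement Leave — no waiver, service 692 days ≥ 1 year (≈365 days) ✓; rating 5 ≥ 4 ✓; grade Band 1 < Band 5 ✗ → not eligible.
Identity Protection Plan — status full-time ✓; no waiver, service 692 days ≥ 180 days ✓; age 54 ≥ 21 ✓ → eligible.
Transit Subsidy — service 692 days ≥ 6 months (≈180 days) ✓; site Porto ✗ (not Spokane or Pune) → not eligible.
Volunteer Time Off — service 692 days ≥ 90 days ✓; 37 hrs/wk ≥ 15 ✓; dept Logistics ✗ → not eligible.
Equity Grant Program — status full-time ✓; no waiver, service 692 days ≥ 60 days ✓; rating 5 ≥ 4 ✓; site Porto ✗ (not Calgary) → not eligible.
Remote Work Stipend — status full-time ✓; rating 5 ≥ 2 ✓; 37 hrs/wk ≥ 25 ✓; age 54 ≥ 18 ✓ → eligible.
Employee Assistance Program — no waiver, service 692 days ≥ 90 days ✓; dept Logistics ✓; grade Band 1 < Band 4 ✗ → not eligible.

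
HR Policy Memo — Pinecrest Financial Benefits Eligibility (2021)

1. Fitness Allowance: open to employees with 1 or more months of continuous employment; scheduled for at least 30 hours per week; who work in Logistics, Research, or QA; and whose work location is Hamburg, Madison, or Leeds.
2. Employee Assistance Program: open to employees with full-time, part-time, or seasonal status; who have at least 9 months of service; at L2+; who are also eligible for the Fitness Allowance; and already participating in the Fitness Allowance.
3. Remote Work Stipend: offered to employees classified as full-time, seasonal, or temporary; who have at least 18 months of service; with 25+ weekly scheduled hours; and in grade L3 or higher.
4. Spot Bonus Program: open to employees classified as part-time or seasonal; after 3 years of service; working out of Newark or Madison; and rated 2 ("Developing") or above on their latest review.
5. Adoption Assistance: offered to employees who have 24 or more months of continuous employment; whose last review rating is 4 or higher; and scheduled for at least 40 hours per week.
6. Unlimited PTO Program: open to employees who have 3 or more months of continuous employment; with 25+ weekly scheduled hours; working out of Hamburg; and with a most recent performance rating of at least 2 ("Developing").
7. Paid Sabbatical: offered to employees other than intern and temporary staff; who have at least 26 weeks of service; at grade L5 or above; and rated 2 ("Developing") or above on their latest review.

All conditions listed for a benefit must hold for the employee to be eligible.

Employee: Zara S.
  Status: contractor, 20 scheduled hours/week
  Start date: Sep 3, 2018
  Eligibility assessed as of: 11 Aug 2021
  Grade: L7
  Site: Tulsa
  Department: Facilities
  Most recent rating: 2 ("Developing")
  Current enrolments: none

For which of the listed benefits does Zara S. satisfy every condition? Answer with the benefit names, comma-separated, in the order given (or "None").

Paid Sabbatical

Service from Sep 3, 2018 to 11 Aug 2021: 1073 days.
Fitness Allowance — service 1073 days ≥ 1 month (≈30 days) ✓; 20 hrs/wk < 30 ✗ → not eligible.
Employee Assistance Program — status contractor ✗ (requires full-time, part-time, or seasonal) → not eligible.
Remote Work Stipend — status contractor ✗ (requires full-time, seasonal, or temporary) → not eligible.
Spot Bonus Program — status contractor ✗ (requires part-time or seasonal) → not eligible.
Adoption Assistance — service 1073 days ≥ 24 months (≈720 days) ✓; rating 2 < 4 ✗ → not eligible.
Unlimited PTO Program — service 1073 days ≥ 3 months (≈90 days) ✓; 20 hrs/wk < 25 ✗ → not eligible.
Paid Sabbatical — status contractor ✓ (not excluded); service 1073 days ≥ 26 weeks (≈182 days) ✓; grade L7 ≥ L5 ✓; rating 2 ≥ 2 ✓ → eligible.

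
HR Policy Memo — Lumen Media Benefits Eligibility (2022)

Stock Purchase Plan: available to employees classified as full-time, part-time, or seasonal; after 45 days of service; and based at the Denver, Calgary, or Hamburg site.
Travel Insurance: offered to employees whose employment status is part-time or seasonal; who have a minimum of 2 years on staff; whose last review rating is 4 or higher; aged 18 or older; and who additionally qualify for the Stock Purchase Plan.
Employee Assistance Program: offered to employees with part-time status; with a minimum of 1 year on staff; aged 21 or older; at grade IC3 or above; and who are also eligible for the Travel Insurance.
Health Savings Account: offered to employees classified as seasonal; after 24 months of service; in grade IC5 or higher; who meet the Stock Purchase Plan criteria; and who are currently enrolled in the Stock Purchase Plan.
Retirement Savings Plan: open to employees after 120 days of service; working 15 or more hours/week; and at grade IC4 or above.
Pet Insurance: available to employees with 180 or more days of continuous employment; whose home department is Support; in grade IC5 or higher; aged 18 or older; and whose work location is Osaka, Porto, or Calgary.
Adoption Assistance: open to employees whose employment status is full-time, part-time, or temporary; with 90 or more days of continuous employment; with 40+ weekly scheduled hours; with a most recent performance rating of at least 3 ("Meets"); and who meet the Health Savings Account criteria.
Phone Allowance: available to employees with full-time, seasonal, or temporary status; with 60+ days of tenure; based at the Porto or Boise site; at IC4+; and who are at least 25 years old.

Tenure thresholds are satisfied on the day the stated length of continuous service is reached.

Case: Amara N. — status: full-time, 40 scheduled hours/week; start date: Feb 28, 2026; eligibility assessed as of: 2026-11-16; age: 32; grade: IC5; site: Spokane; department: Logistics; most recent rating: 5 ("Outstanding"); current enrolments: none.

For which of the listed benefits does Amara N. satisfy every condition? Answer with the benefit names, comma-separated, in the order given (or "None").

Retirement Savings Plan

Service from Feb 28, 2026 to 2026-11-16: 261 days.
Stock Purchase Plan — status full-time ✓; service 261 days ≥ 45 days ✓; site Spokane ✗ (not Denver, Calgary, or Hamburg) → not eligible.
Travel Insurance — status full-time ✗ (requires part-time or seasonal) → not eligible.
Employee Assistance Program — status full-time ✗ (requires part-time) → not eligible.
Health Savings Account — status full-time ✗ (requires seasonal) → not eligible.
Retirement Savings Plan — service 261 days ≥ 120 days ✓; 40 hrs/wk ≥ 15 ✓; grade IC5 ≥ IC4 ✓ → eligible.
Pet Insurance — service 261 days ≥ 180 days ✓; dept Logistics ✗ → not eligible.
Adoption Assistance — status full-time ✓; service 261 days ≥ 90 days ✓; 40 hrs/wk ≥ 40 ✓; rating 5 ≥ 3 ✓; not eligible for Health Savings Account ✗ → not eligible.
Phone Allowance — status full-time ✓; service 261 days ≥ 60 days ✓; site Spokane ✗ (not Porto or Boise) → not eligible.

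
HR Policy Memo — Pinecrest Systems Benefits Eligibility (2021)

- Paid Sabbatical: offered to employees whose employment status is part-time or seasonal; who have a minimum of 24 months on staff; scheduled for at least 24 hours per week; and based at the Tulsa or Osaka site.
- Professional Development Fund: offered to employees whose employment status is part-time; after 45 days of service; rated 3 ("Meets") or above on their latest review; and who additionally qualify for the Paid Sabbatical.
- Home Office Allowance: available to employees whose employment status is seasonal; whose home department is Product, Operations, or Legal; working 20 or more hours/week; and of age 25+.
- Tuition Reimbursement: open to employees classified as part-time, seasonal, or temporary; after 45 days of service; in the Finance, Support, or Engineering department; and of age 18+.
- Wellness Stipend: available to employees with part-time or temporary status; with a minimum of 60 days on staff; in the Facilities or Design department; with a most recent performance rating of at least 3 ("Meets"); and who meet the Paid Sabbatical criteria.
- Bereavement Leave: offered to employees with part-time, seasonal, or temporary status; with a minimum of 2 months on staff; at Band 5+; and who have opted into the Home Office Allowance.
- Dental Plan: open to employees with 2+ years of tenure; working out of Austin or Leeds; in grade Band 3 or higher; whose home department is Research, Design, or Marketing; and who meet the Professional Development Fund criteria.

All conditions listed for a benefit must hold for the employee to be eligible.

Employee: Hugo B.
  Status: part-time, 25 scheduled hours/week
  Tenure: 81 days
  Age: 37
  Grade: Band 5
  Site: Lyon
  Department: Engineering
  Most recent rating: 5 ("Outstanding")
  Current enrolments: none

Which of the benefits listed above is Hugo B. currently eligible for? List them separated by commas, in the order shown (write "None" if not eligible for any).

Tuition Reimbursement

Paid Sabbatical — status part-time ✓; service 81 days < 24 months (≈720 days) ✗ → not eligible.
Professional Development Fund — status part-time ✓; service 81 days ≥ 45 days ✓; rating 5 ≥ 3 ✓; not eligible for Paid Sabbatical ✗ → not eligible.
Home Office Allowance — status part-time ✗ (requires seasonal) → not eligible.
Tuition Reimbursement — status part-time ✓; service 81 days ≥ 45 days ✓; dept Engineering ✓; age 37 ≥ 18 ✓ → eligible.
Wellness Stipend — status part-time ✓; service 81 days ≥ 60 days ✓; dept Engineering ✗ → not eligible.
Bereavement Leave — status part-time ✓; service 81 days ≥ 2 months (≈60 days) ✓; grade Band 5 ≥ Band 5 ✓; not enrolled in Home Office Allowance ✗ → not eligible.
Dental Plan — service 81 days < 2 years (≈730 days) ✗ → not eligible.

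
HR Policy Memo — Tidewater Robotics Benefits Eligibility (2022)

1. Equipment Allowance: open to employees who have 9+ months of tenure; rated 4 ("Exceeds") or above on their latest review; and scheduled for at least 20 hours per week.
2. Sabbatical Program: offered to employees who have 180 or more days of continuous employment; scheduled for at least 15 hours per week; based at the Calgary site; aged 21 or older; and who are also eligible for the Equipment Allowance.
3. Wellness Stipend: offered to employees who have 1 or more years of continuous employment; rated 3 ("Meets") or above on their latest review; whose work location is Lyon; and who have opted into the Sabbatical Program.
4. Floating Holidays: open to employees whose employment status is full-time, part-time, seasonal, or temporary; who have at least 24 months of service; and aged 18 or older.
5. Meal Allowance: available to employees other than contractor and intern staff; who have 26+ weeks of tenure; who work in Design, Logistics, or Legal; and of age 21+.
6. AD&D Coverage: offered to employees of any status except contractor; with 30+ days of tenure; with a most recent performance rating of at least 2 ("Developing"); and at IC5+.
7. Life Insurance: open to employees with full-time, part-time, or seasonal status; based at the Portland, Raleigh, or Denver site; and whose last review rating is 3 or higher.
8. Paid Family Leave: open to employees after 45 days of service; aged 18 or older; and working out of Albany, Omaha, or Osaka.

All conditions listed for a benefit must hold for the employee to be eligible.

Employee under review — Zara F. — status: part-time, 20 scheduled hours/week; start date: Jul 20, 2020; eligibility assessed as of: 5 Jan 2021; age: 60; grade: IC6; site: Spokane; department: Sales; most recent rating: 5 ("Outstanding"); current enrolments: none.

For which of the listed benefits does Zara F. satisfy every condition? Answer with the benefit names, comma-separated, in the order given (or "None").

Service from Jul 20, 2020 to 5 Jan 2021: 169 days.
Equipment Allowance — service 169 days < 9 months (≈270 days) ✗ → not eligible.
Sabbatical Program — service 169 days < 180 days ✗ → not eligible.
Wellness Stipend — service 169 days < 1 year (≈365 days) ✗ → not eligible.
Floating Holidays — status part-time ✓; service 169 days < 24 months (≈720 days) ✗ → not eligible.
Meal Allowance — status part-time ✓ (not excluded); service 169 days < 26 weeks (≈182 days) ✗ → not eligible.
AD&D Coverage — status part-time ✓ (not excluded); service 169 days ≥ 30 days ✓; rating 5 ≥ 2 ✓; grade IC6 ≥ IC5 ✓ → eligible.
Life Insurance — status part-time ✓; site Spokane ✗ (not Portland, Raleigh, or Denver) → not eligible.
Paid Family Leave — service 169 days ≥ 45 days ✓; age 60 ≥ 18 ✓; site Spokane ✗ (not Albany, Omaha, or Osaka) → not eligible.

AD&D Coverage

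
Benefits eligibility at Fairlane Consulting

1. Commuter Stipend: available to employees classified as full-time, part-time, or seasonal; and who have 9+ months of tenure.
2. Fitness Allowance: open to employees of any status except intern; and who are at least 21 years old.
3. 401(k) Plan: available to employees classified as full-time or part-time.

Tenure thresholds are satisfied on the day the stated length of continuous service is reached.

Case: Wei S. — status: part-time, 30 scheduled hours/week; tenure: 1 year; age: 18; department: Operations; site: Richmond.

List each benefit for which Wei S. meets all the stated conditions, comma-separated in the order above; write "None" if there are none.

Commuter Stipend — status part-time ✓; service 1 year ≥ 9 months (≈270 days) ✓ → eligible.
Fitness Allowance — status part-time ✓ (not excluded); age 18 < 21 ✗ → not eligible.
401(k) Plan — status part-time ✓ → eligible.

Commuter Stipend, 401(k) Plan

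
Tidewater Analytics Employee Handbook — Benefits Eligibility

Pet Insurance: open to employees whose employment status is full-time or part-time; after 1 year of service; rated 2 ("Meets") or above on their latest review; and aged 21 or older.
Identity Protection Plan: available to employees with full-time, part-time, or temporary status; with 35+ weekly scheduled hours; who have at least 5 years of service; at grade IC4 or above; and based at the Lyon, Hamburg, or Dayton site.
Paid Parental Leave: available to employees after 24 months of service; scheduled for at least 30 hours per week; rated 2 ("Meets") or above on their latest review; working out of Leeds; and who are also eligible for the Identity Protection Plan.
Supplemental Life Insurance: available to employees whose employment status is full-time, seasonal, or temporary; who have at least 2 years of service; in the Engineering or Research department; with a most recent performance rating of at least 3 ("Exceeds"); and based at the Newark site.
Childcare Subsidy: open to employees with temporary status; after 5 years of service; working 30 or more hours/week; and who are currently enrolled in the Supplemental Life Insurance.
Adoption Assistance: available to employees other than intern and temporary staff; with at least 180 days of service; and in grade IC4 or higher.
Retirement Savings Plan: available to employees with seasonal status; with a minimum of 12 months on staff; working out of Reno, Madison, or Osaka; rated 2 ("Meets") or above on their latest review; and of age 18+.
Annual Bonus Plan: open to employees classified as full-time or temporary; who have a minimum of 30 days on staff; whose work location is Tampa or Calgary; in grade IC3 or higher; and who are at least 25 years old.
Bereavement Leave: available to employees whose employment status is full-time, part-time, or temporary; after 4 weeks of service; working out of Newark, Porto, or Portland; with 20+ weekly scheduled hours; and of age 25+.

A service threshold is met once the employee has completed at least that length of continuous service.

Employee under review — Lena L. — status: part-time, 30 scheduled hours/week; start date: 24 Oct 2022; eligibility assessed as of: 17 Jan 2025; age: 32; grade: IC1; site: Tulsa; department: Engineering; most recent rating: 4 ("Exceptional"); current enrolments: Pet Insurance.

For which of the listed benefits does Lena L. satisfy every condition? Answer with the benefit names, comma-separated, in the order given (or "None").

Pet Insurance

Service from 24 Oct 2022 to 17 Jan 2025: 816 days.
Pet Insurance — status part-time ✓; service 816 days ≥ 1 year (≈365 days) ✓; rating 4 ≥ 2 ✓; age 32 ≥ 21 ✓ → eligible.
Identity Protection Plan — status part-time ✓; 30 hrs/wk < 35 ✗ → not eligible.
Paid Parental Leave — service 816 days ≥ 24 months (≈720 days) ✓; 30 hrs/wk ≥ 30 ✓; rating 4 ≥ 2 ✓; site Tulsa ✗ (not Leeds) → not eligible.
Supplemental Life Insurance — status part-time ✗ (requires full-time, seasonal, or temporary) → not eligible.
Childcare Subsidy — status part-time ✗ (requires temporary) → not eligible.
Adoption Assistance — status part-time ✓ (not excluded); service 816 days ≥ 180 days ✓; grade IC1 < IC4 ✗ → not eligible.
Retirement Savings Plan — status part-time ✗ (requires seasonal) → not eligible.
Annual Bonus Plan — status part-time ✗ (requires full-time or temporary) → not eligible.
Bereavement Leave — status part-time ✓; service 816 days ≥ 4 weeks (≈28 days) ✓; site Tulsa ✗ (not Newark, Porto, or Portland) → not eligible.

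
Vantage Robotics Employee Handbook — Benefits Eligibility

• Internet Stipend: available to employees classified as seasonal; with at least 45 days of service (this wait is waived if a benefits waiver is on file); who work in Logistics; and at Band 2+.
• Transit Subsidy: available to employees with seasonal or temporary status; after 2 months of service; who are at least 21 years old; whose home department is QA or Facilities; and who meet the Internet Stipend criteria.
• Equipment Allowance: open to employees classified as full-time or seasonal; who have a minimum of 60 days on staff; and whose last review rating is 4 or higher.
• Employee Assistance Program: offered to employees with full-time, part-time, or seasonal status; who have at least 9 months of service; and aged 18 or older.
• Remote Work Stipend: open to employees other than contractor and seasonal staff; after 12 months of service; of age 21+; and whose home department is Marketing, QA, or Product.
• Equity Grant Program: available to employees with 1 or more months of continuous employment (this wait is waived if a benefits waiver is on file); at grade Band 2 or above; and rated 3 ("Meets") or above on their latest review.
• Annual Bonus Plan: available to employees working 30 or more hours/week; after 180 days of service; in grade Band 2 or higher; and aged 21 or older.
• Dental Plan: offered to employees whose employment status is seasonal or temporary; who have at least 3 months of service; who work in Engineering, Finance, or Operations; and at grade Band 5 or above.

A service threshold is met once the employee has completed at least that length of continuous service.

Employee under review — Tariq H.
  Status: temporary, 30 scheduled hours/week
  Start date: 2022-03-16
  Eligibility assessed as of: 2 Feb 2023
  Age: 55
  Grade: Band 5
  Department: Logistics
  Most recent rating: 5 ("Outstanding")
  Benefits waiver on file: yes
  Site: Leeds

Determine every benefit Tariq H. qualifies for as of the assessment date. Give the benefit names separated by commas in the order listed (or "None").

Service from 2022-03-16 to 2 Feb 2023: 323 days.
Internet Stipend — status temporary ✗ (requires seasonal) → not eligible.
Transit Subsidy — status temporary ✓; service 323 days ≥ 2 months (≈60 days) ✓; age 55 ≥ 21 ✓; dept Logistics ✗ → not eligible.
Equipment Allowance — status temporary ✗ (requires full-time or seasonal) → not eligible.
Employee Assistance Program — status temporary ✗ (requires full-time, part-time, or seasonal) → not eligible.
Remote Work Stipend — status temporary ✓ (not excluded); service 323 days < 12 months (≈360 days) ✗ → not eligible.
Equity Grant Program — benefits waiver on file ✓; grade Band 5 ≥ Band 2 ✓; rating 5 ≥ 3 ✓ → eligible.
Annual Bonus Plan — 30 hrs/wk ≥ 30 ✓; service 323 days ≥ 180 days ✓; grade Band 5 ≥ Band 2 ✓; age 55 ≥ 21 ✓ → eligible.
Dental Plan — status temporary ✓; service 323 days ≥ 3 months (≈90 days) ✓; dept Logistics ✗ → not eligible.

Equity Grant Program, Annual Bonus Plan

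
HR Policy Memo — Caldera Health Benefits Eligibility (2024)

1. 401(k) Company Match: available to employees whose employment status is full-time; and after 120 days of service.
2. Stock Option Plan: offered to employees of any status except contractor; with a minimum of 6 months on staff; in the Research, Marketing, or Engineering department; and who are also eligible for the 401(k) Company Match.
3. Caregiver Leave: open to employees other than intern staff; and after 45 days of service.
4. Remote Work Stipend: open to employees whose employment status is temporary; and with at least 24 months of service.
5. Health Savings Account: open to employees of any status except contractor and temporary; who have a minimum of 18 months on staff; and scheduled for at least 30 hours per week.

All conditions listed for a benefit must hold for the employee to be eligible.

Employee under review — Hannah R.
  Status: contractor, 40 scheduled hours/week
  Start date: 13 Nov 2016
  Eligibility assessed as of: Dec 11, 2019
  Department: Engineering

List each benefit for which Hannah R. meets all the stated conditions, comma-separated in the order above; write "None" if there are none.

Service from 13 Nov 2016 to Dec 11, 2019: 1123 days.
401(k) Company Match — status contractor ✗ (requires full-time) → not eligible.
Stock Option Plan — status contractor ✗ (excluded) → not eligible.
Caregiver Leave — status contractor ✓ (not excluded); service 1123 days ≥ 45 days ✓ → eligible.
Remote Work Stipend — status contractor ✗ (requires temporary) → not eligible.
Health Savings Account — status contractor ✗ (excluded) → not eligible.

Caregiver Leave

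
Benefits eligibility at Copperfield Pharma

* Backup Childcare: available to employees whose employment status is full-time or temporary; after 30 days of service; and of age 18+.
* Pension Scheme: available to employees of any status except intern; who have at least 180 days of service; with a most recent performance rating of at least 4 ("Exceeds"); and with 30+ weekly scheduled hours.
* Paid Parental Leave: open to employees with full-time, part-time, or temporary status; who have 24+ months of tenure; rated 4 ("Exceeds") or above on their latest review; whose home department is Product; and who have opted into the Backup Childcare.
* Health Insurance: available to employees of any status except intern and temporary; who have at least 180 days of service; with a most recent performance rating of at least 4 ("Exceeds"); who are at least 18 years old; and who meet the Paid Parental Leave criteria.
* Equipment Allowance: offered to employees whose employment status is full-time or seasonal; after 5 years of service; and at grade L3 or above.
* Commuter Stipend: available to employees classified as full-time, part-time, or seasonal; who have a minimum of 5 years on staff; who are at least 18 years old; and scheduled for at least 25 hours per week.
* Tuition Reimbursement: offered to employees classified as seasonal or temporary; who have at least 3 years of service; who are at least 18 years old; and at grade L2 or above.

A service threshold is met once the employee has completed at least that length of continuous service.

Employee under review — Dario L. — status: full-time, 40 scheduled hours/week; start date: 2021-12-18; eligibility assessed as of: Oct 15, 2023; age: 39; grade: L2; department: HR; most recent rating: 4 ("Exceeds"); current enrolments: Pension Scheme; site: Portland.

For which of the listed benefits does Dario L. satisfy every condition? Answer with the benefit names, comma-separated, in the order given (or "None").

Service from 2021-12-18 to Oct 15, 2023: 666 days.
Backup Childcare — status full-time ✓; service 666 days ≥ 30 days ✓; age 39 ≥ 18 ✓ → eligible.
Pension Scheme — status full-time ✓ (not excluded); service 666 days ≥ 180 days ✓; rating 4 ≥ 4 ✓; 40 hrs/wk ≥ 30 ✓ → eligible.
Paid Parental Leave — status full-time ✓; service 666 days < 24 months (≈720 days) ✗ → not eligible.
Health Insurance — status full-time ✓ (not excluded); service 666 days ≥ 180 days ✓; rating 4 ≥ 4 ✓; age 39 ≥ 18 ✓; not eligible for Paid Parental Leave ✗ → not eligible.
Equipment Allowance — status full-time ✓; service 666 days < 5 years (≈1825 days) ✗ → not eligible.
Commuter Stipend — status full-time ✓; service 666 days < 5 years (≈1825 days) ✗ → not eligible.
Tuition Reimbursement — status full-time ✗ (requires seasonal or temporary) → not eligible.

Backup Childcare, Pension Scheme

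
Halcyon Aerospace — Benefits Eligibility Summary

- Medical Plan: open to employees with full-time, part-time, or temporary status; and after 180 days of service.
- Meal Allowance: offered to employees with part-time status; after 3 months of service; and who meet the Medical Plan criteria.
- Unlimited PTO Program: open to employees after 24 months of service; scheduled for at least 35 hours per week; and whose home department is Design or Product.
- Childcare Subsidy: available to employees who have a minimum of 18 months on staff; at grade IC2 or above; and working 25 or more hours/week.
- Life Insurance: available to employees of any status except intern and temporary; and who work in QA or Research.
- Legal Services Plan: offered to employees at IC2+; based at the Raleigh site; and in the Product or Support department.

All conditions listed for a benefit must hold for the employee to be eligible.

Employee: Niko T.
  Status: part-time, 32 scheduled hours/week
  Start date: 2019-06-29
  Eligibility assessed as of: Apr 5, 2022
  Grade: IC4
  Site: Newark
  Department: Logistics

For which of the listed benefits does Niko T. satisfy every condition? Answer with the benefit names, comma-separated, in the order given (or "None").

Medical Plan, Meal Allowance, Childcare Subsidy

Service from 2019-06-29 to Apr 5, 2022: 1011 days.
Medical Plan — status part-time ✓; service 1011 days ≥ 180 days ✓ → eligible.
Meal Allowance — status part-time ✓; service 1011 days ≥ 3 months (≈90 days) ✓; eligible for Medical Plan ✓ → eligible.
Unlimited PTO Program — service 1011 days ≥ 24 months (≈720 days) ✓; 32 hrs/wk < 35 ✗ → not eligible.
Childcare Subsidy — service 1011 days ≥ 18 months (≈540 days) ✓; grade IC4 ≥ IC2 ✓; 32 hrs/wk ≥ 25 ✓ → eligible.
Life Insurance — status part-time ✓ (not excluded); dept Logistics ✗ → not eligible.
Legal Services Plan — grade IC4 ≥ IC2 ✓; site Newark ✗ (not Raleigh) → not eligible.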